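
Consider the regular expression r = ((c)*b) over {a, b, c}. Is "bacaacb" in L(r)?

No split of bacaacb into u·v has (c)* matching u and b matching v.

no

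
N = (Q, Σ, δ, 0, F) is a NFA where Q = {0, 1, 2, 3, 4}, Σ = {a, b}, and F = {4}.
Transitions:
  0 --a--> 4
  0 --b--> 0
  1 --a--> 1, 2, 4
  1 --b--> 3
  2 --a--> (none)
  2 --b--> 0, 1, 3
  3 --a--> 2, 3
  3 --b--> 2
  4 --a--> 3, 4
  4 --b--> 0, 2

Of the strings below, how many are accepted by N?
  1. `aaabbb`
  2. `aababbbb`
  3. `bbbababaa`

`aaabbb`: rejected
`aababbbb`: rejected
`bbbababaa`: accepted

1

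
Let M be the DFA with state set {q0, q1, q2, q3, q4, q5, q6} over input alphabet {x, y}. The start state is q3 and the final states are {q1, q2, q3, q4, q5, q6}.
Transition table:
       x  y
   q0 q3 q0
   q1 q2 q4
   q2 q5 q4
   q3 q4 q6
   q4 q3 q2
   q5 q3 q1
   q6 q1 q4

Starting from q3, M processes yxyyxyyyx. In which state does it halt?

q3 --y--> q6
q6 --x--> q1
q1 --y--> q4
q4 --y--> q2
q2 --x--> q5
q5 --y--> q1
q1 --y--> q4
q4 --y--> q2
q2 --x--> q5

q5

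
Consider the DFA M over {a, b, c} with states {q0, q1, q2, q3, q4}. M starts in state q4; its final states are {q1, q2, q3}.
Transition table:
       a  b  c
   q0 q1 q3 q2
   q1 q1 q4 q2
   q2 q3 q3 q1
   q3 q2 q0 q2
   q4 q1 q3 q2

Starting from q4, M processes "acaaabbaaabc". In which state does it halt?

q2

q4 --a--> q1
q1 --c--> q2
q2 --a--> q3
q3 --a--> q2
q2 --a--> q3
q3 --b--> q0
q0 --b--> q3
q3 --a--> q2
q2 --a--> q3
q3 --a--> q2
q2 --b--> q3
q3 --c--> q2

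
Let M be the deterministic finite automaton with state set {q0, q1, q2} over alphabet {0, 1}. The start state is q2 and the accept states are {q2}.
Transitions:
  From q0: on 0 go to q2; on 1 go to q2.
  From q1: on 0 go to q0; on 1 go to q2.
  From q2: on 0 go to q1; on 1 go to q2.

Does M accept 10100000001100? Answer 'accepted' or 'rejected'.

rejected

q2 --1--> q2
q2 --0--> q1
q1 --1--> q2
q2 --0--> q1
q1 --0--> q0
q0 --0--> q2
q2 --0--> q1
q1 --0--> q0
q0 --0--> q2
q2 --0--> q1
q1 --1--> q2
q2 --1--> q2
q2 --0--> q1
q1 --0--> q0
End in state q0, which is not an accepting state.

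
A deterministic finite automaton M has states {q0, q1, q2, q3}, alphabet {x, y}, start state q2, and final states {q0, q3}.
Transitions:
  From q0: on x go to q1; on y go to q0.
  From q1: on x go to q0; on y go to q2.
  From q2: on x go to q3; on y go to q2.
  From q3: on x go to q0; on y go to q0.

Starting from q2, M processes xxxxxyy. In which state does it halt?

q2 --x--> q3
q3 --x--> q0
q0 --x--> q1
q1 --x--> q0
q0 --x--> q1
q1 --y--> q2
q2 --y--> q2

q2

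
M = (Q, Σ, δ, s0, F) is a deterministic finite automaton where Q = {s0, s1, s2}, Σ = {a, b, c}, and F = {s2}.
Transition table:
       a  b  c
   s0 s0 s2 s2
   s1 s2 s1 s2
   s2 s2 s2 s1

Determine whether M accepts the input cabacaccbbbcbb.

rejected

s0 --c--> s2
s2 --a--> s2
s2 --b--> s2
s2 --a--> s2
s2 --c--> s1
s1 --a--> s2
s2 --c--> s1
s1 --c--> s2
s2 --b--> s2
s2 --b--> s2
s2 --b--> s2
s2 --c--> s1
s1 --b--> s1
s1 --b--> s1
End in state s1, which is not an accepting state.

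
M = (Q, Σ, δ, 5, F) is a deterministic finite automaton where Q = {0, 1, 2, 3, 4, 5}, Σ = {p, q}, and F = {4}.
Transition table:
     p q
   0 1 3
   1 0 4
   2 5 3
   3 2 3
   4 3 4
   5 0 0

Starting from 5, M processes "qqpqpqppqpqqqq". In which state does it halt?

5 --q--> 0
0 --q--> 3
3 --p--> 2
2 --q--> 3
3 --p--> 2
2 --q--> 3
3 --p--> 2
2 --p--> 5
5 --q--> 0
0 --p--> 1
1 --q--> 4
4 --q--> 4
4 --q--> 4
4 --q--> 4

4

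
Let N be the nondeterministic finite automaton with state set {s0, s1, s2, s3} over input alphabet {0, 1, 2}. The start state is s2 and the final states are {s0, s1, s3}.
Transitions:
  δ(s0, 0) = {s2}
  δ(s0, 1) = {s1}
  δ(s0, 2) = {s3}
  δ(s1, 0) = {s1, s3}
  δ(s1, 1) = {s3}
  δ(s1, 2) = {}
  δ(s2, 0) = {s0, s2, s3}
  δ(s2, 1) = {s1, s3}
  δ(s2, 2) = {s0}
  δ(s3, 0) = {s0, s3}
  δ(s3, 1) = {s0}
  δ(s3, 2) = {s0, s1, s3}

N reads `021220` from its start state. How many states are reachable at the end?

4

Start: {s2}
read 0: {s0, s2, s3}
read 2: {s0, s1, s3}
read 1: {s0, s1, s3}
read 2: {s0, s1, s3}
read 2: {s0, s1, s3}
read 0: {s0, s1, s2, s3}
Final reachable set {s0, s1, s2, s3} has 4 states.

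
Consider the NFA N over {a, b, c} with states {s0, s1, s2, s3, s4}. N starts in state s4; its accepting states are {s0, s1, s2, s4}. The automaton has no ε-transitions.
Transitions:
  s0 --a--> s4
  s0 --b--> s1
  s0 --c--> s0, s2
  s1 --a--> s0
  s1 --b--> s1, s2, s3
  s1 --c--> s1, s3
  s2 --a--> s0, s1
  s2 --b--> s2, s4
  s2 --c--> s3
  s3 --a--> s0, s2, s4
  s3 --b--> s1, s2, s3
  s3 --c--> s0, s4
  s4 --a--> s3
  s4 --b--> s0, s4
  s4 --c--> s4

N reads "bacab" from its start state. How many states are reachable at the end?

Start: {s4}
read b: {s0, s4}
read a: {s3, s4}
read c: {s0, s4}
read a: {s3, s4}
read b: {s0, s1, s2, s3, s4}
Final reachable set {s0, s1, s2, s3, s4} has 5 states.

5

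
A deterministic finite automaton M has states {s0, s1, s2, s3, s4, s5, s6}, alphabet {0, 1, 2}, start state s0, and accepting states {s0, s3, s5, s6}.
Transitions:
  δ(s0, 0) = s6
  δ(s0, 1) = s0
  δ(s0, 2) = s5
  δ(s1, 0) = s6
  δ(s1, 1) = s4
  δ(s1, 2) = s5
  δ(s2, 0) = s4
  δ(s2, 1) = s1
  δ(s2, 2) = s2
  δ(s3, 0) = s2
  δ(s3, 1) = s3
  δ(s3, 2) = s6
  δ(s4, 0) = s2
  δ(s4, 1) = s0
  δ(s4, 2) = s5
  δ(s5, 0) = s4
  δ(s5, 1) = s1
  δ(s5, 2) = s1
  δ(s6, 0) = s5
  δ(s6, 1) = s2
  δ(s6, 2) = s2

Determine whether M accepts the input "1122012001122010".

rejected

s0 --1--> s0
s0 --1--> s0
s0 --2--> s5
s5 --2--> s1
s1 --0--> s6
s6 --1--> s2
s2 --2--> s2
s2 --0--> s4
s4 --0--> s2
s2 --1--> s1
s1 --1--> s4
s4 --2--> s5
s5 --2--> s1
s1 --0--> s6
s6 --1--> s2
s2 --0--> s4
End in state s4, which is not an accepting state.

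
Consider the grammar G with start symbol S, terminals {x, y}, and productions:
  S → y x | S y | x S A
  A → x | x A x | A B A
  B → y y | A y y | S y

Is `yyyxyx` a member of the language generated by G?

no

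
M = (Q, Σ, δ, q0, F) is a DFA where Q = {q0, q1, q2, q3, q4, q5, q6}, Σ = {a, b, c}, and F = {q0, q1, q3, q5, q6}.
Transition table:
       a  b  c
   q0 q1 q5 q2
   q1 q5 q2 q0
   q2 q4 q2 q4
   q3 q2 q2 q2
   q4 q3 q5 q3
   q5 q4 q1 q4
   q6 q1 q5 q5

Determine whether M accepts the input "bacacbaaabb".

q0 --b--> q5
q5 --a--> q4
q4 --c--> q3
q3 --a--> q2
q2 --c--> q4
q4 --b--> q5
q5 --a--> q4
q4 --a--> q3
q3 --a--> q2
q2 --b--> q2
q2 --b--> q2
End in state q2, which is not an accepting state.

rejected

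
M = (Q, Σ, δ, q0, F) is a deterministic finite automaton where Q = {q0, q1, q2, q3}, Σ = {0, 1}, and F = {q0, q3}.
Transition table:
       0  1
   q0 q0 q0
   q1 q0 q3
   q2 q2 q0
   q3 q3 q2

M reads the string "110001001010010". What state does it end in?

q0

q0 --1--> q0
q0 --1--> q0
q0 --0--> q0
q0 --0--> q0
q0 --0--> q0
q0 --1--> q0
q0 --0--> q0
q0 --0--> q0
q0 --1--> q0
q0 --0--> q0
q0 --1--> q0
q0 --0--> q0
q0 --0--> q0
q0 --1--> q0
q0 --0--> q0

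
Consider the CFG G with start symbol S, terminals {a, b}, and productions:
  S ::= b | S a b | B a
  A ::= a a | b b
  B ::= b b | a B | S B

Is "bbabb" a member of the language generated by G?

no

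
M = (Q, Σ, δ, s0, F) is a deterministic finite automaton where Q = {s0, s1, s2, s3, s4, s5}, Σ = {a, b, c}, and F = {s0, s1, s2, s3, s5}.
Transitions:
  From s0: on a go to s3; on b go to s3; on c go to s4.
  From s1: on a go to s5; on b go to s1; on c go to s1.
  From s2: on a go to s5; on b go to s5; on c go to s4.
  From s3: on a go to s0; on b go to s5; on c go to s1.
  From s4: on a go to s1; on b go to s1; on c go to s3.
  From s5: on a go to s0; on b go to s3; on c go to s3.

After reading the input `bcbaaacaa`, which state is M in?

s0

s0 --b--> s3
s3 --c--> s1
s1 --b--> s1
s1 --a--> s5
s5 --a--> s0
s0 --a--> s3
s3 --c--> s1
s1 --a--> s5
s5 --a--> s0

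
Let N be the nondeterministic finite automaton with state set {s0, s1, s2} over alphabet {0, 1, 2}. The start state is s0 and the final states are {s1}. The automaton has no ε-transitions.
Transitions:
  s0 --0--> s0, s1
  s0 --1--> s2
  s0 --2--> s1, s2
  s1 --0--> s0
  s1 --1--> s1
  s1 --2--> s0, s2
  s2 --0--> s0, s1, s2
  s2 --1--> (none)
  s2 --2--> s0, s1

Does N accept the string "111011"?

rejected

Start: {s0}
read 1: {s2}
read 1: {}
The reachable set is empty and stays empty for the remaining 4 symbols.
Reachable ∩ accepting = {} — empty.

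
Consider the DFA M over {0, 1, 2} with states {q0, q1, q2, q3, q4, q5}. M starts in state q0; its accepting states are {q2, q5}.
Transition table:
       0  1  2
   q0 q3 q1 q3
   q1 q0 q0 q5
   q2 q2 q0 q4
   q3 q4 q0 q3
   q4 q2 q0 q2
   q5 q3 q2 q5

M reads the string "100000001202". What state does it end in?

q0 --1--> q1
q1 --0--> q0
q0 --0--> q3
q3 --0--> q4
q4 --0--> q2
q2 --0--> q2
q2 --0--> q2
q2 --0--> q2
q2 --1--> q0
q0 --2--> q3
q3 --0--> q4
q4 --2--> q2

q2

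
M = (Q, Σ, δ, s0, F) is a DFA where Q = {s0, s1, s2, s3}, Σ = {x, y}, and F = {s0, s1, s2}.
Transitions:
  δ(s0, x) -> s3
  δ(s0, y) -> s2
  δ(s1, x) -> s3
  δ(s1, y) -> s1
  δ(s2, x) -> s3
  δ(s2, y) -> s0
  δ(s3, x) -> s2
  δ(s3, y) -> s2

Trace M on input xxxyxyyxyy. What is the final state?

s0

s0 --x--> s3
s3 --x--> s2
s2 --x--> s3
s3 --y--> s2
s2 --x--> s3
s3 --y--> s2
s2 --y--> s0
s0 --x--> s3
s3 --y--> s2
s2 --y--> s0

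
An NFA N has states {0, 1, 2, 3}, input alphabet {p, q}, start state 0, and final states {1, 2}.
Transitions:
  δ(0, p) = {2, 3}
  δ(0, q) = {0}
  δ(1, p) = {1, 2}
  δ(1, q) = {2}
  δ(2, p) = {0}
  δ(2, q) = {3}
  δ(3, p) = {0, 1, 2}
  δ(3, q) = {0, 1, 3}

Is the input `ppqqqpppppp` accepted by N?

accepted

Start: {0}
read p: {2, 3}
read p: {0, 1, 2}
read q: {0, 2, 3}
read q: {0, 1, 3}
read q: {0, 1, 2, 3}
read p: {0, 1, 2, 3}
read p: {0, 1, 2, 3}
read p: {0, 1, 2, 3}
read p: {0, 1, 2, 3}
read p: {0, 1, 2, 3}
read p: {0, 1, 2, 3}
Reachable ∩ accepting = {1, 2} — nonempty.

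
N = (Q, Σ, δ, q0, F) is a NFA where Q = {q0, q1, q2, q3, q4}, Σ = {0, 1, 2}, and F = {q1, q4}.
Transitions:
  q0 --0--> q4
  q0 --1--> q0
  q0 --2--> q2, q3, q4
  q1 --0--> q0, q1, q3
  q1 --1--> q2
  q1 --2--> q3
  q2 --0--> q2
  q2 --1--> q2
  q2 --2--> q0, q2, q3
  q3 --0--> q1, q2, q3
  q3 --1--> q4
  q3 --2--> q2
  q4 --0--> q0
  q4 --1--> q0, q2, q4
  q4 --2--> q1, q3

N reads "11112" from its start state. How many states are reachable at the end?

Start: {q0}
read 1: {q0}
read 1: {q0}
read 1: {q0}
read 1: {q0}
read 2: {q2, q3, q4}
Final reachable set {q2, q3, q4} has 3 states.

3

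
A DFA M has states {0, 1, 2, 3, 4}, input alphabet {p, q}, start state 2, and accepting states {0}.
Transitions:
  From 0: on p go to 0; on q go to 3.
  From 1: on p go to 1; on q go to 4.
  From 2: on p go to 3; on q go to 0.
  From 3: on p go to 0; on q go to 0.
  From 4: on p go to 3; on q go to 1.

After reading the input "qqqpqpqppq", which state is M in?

2 --q--> 0
0 --q--> 3
3 --q--> 0
0 --p--> 0
0 --q--> 3
3 --p--> 0
0 --q--> 3
3 --p--> 0
0 --p--> 0
0 --q--> 3

3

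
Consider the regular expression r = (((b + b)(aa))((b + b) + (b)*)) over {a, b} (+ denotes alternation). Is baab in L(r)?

yes

Split as baa·b: ((b+b)(aa)) matches baa and ((b+b)+(b)*) matches b.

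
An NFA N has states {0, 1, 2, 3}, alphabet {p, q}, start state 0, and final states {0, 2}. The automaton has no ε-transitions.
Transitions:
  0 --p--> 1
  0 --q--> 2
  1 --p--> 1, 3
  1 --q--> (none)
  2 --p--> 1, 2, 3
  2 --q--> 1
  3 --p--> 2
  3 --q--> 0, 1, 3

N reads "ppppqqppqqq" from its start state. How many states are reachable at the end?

4

Start: {0}
read p: {1}
read p: {1, 3}
read p: {1, 2, 3}
read p: {1, 2, 3}
read q: {0, 1, 3}
read q: {0, 1, 2, 3}
read p: {1, 2, 3}
read p: {1, 2, 3}
read q: {0, 1, 3}
read q: {0, 1, 2, 3}
read q: {0, 1, 2, 3}
Final reachable set {0, 1, 2, 3} has 4 states.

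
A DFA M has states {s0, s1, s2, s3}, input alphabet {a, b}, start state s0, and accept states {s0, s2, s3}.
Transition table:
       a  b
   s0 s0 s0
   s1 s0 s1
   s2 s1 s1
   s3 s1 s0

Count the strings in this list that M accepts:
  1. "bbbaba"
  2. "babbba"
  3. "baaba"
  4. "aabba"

4

"bbbaba": accepted
"babbba": accepted
"baaba": accepted
"aabba": accepted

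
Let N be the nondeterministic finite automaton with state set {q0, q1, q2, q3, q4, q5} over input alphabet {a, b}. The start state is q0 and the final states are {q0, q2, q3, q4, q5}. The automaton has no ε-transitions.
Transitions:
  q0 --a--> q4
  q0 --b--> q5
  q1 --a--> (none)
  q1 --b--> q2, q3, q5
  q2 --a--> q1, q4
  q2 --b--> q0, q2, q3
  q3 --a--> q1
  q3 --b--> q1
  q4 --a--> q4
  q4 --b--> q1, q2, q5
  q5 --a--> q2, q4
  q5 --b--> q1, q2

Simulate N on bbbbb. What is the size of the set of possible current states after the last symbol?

5

Start: {q0}
read b: {q5}
read b: {q1, q2}
read b: {q0, q2, q3, q5}
read b: {q0, q1, q2, q3, q5}
read b: {q0, q1, q2, q3, q5}
Final reachable set {q0, q1, q2, q3, q5} has 5 states.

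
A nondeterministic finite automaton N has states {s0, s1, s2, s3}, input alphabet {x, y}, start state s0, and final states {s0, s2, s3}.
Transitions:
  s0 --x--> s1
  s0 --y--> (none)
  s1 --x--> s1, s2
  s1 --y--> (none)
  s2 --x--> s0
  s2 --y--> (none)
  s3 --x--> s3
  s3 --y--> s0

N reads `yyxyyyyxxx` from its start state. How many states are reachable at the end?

Start: {s0}
read y: {}
The reachable set is empty and stays empty for the remaining 9 symbols.
Final reachable set {} has 0 states.

0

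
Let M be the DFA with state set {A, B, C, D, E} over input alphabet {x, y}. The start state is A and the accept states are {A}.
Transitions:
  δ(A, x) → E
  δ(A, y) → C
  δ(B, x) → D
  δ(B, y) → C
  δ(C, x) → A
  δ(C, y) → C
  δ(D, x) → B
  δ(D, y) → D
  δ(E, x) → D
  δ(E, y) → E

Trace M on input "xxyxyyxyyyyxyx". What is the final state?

A

A --x--> E
E --x--> D
D --y--> D
D --x--> B
B --y--> C
C --y--> C
C --x--> A
A --y--> C
C --y--> C
C --y--> C
C --y--> C
C --x--> A
A --y--> C
C --x--> A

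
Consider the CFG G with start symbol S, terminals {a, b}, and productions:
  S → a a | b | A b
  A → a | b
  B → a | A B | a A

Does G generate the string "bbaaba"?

no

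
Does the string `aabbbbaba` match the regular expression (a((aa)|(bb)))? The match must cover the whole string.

No split of aabbbbaba into u·v has a matching u and ((aa)|(bb)) matching v.

no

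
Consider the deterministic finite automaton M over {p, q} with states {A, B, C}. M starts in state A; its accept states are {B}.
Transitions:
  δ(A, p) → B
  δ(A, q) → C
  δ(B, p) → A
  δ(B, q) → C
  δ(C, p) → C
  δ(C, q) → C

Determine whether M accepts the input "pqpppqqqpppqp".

A --p--> B
B --q--> C
C --p--> C
C --p--> C
C --p--> C
C --q--> C
C --q--> C
C --q--> C
C --p--> C
C --p--> C
C --p--> C
C --q--> C
C --p--> C
End in state C, which is not an accepting state.

rejected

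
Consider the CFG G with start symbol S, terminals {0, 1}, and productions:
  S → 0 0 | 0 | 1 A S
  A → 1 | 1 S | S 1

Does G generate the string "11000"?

S ⇒ 1AS ⇒ 11SS ⇒ 110S ⇒ 11000

yes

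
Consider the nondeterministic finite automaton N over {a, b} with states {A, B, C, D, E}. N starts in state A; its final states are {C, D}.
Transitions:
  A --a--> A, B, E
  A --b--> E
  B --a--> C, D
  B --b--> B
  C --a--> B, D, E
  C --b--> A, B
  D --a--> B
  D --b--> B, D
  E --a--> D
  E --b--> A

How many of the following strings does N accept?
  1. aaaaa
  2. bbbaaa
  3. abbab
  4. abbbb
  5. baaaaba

4

aaaaa: accepted
bbbaaa: accepted
abbab: accepted
abbbb: rejected
baaaaba: accepted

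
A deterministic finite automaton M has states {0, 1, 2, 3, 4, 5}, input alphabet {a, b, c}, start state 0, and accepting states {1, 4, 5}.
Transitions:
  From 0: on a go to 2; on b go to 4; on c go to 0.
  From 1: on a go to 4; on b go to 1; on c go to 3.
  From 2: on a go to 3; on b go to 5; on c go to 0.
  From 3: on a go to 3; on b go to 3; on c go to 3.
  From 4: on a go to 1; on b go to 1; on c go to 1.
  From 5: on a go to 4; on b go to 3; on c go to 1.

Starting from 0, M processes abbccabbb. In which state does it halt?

3

0 --a--> 2
2 --b--> 5
5 --b--> 3
3 --c--> 3
3 --c--> 3
3 --a--> 3
3 --b--> 3
3 --b--> 3
3 --b--> 3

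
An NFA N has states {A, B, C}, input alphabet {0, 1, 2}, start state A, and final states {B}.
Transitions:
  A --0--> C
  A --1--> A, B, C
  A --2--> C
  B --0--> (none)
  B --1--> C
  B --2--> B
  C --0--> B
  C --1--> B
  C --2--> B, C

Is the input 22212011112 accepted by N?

Start: {A}
read 2: {C}
read 2: {B, C}
read 2: {B, C}
read 1: {B, C}
read 2: {B, C}
read 0: {B}
read 1: {C}
read 1: {B}
read 1: {C}
read 1: {B}
read 2: {B}
Reachable ∩ accepting = {B} — nonempty.

accepted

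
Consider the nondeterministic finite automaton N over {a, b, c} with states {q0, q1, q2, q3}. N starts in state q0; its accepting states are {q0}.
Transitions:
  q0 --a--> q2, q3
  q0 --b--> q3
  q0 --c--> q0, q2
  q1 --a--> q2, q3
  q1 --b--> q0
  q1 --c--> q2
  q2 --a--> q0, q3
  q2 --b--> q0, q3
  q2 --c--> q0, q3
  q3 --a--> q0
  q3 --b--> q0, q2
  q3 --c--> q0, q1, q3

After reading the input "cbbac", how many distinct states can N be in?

Start: {q0}
read c: {q0, q2}
read b: {q0, q3}
read b: {q0, q2, q3}
read a: {q0, q2, q3}
read c: {q0, q1, q2, q3}
Final reachable set {q0, q1, q2, q3} has 4 states.

4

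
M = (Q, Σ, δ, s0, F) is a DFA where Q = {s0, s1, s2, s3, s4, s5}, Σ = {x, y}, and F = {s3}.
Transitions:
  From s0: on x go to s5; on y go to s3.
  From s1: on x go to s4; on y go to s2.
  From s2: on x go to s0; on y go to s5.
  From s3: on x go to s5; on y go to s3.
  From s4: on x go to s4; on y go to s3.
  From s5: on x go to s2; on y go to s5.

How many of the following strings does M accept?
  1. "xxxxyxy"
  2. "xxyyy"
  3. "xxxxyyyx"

"xxxxyxy": rejected
"xxyyy": rejected
"xxxxyyyx": rejected

0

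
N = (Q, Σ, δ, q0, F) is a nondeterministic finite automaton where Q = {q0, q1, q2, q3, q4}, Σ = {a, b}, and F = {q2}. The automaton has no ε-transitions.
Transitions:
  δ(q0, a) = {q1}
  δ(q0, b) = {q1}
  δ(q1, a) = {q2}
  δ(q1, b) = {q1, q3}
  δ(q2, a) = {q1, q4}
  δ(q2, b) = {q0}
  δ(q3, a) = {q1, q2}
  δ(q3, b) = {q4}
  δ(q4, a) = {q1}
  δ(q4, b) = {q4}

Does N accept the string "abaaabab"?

rejected

Start: {q0}
read a: {q1}
read b: {q1, q3}
read a: {q1, q2}
read a: {q1, q2, q4}
read a: {q1, q2, q4}
read b: {q0, q1, q3, q4}
read a: {q1, q2}
read b: {q0, q1, q3}
Reachable ∩ accepting = {} — empty.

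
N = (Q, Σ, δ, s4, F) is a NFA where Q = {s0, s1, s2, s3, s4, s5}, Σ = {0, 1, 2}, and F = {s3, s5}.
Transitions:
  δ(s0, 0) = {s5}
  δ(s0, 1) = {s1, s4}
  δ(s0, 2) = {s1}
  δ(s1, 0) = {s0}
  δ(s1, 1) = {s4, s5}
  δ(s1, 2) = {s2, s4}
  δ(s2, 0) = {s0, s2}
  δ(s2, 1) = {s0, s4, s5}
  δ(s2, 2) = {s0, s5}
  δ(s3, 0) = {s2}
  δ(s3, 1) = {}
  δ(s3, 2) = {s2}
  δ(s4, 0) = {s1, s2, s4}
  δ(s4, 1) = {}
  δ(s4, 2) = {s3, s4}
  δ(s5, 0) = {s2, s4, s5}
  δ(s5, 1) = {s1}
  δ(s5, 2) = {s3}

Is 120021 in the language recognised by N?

Start: {s4}
read 1: {}
The reachable set is empty and stays empty for the remaining 5 symbols.
Reachable ∩ accepting = {} — empty.

rejected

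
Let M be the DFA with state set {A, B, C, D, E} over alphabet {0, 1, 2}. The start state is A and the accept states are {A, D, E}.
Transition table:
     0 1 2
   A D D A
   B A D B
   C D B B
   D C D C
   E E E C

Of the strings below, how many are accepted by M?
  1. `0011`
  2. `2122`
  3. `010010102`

`0011`: accepted
`2122`: rejected
`010010102`: accepted

2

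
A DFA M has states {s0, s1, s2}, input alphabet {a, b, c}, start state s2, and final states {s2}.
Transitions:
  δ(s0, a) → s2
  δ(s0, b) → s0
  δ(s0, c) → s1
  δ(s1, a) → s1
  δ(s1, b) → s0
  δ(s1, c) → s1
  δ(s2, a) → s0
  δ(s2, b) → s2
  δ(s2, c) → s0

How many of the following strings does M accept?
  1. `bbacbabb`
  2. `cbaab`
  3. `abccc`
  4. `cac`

1

`bbacbabb`: accepted
`cbaab`: rejected
`abccc`: rejected
`cac`: rejected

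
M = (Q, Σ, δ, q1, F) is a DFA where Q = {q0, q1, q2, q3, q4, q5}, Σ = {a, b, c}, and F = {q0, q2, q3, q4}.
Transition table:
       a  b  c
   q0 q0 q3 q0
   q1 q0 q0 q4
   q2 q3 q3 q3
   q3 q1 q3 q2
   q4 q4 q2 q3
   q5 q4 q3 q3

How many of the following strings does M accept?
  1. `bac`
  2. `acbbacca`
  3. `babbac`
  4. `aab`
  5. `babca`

`bac`: accepted
`acbbacca`: rejected
`babbac`: accepted
`aab`: accepted
`babca`: accepted

4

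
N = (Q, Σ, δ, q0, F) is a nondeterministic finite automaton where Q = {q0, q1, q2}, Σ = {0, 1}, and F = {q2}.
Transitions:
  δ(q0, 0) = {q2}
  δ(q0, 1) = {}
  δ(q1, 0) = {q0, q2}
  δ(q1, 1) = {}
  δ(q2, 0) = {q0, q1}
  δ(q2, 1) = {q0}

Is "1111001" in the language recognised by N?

rejected

Start: {q0}
read 1: {}
The reachable set is empty and stays empty for the remaining 6 symbols.
Reachable ∩ accepting = {} — empty.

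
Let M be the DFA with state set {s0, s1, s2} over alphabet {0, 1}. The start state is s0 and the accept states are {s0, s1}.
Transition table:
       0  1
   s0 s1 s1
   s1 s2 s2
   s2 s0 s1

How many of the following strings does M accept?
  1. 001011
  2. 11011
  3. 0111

0

001011: rejected
11011: rejected
0111: rejected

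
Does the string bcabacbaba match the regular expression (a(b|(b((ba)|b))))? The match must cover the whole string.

no

No split of bcabacbaba into u·v has a matching u and (b|(b((ba)|b))) matching v.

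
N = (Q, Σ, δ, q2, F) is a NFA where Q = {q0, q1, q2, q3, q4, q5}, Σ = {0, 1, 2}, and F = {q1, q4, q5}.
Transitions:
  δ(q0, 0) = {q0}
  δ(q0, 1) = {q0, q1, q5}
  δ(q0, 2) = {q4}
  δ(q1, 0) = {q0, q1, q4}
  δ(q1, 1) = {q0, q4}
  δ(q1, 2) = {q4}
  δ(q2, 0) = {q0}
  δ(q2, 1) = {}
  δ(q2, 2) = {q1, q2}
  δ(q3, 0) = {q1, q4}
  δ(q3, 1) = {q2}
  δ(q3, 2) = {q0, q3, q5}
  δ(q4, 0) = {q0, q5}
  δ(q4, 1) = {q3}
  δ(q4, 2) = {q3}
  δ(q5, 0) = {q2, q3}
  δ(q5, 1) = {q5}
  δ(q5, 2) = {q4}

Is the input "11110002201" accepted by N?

rejected

Start: {q2}
read 1: {}
The reachable set is empty and stays empty for the remaining 10 symbols.
Reachable ∩ accepting = {} — empty.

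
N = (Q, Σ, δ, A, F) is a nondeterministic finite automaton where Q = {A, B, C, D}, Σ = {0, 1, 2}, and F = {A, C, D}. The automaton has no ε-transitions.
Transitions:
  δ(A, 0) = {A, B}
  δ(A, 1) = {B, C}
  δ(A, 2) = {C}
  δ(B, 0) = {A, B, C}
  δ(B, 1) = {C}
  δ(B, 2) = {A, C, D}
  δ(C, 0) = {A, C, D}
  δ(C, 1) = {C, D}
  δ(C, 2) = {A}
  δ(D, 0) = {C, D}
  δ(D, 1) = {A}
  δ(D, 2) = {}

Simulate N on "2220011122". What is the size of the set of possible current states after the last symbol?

2

Start: {A}
read 2: {C}
read 2: {A}
read 2: {C}
read 0: {A, C, D}
read 0: {A, B, C, D}
read 1: {A, B, C, D}
read 1: {A, B, C, D}
read 1: {A, B, C, D}
read 2: {A, C, D}
read 2: {A, C}
Final reachable set {A, C} has 2 states.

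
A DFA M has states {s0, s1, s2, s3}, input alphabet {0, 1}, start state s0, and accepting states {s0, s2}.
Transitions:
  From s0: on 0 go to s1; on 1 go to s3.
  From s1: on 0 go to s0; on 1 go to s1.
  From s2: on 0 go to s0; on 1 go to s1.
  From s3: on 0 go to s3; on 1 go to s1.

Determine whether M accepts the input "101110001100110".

s0 --1--> s3
s3 --0--> s3
s3 --1--> s1
s1 --1--> s1
s1 --1--> s1
s1 --0--> s0
s0 --0--> s1
s1 --0--> s0
s0 --1--> s3
s3 --1--> s1
s1 --0--> s0
s0 --0--> s1
s1 --1--> s1
s1 --1--> s1
s1 --0--> s0
End in state s0, which is an accepting state.

accepted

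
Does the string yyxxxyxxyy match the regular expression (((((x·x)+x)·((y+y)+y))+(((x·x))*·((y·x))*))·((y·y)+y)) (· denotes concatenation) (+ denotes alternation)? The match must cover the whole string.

No split of yyxxxyxxyy into u·v has ((((x·x)+x)·((y+y)+y))+(((x·x))*·((y·x))*)) matching u and ((y·y)+y) matching v.

no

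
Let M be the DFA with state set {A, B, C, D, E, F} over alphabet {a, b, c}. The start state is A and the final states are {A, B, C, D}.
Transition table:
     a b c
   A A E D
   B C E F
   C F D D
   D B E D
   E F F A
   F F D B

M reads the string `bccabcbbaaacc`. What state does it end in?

F

A --b--> E
E --c--> A
A --c--> D
D --a--> B
B --b--> E
E --c--> A
A --b--> E
E --b--> F
F --a--> F
F --a--> F
F --a--> F
F --c--> B
B --c--> F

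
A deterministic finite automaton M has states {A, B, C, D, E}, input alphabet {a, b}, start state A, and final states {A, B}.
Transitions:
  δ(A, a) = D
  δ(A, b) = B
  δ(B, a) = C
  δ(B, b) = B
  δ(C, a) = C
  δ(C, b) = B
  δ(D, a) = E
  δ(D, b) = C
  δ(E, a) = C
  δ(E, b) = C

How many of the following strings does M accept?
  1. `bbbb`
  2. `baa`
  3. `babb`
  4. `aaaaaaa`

`bbbb`: accepted
`baa`: rejected
`babb`: accepted
`aaaaaaa`: rejected

2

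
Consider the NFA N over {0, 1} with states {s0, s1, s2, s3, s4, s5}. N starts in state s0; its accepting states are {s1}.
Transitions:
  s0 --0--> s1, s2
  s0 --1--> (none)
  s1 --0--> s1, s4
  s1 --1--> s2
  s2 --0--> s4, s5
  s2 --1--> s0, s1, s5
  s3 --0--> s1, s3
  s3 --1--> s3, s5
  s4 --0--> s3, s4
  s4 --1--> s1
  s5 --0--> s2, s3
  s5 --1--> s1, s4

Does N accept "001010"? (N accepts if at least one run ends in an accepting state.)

Start: {s0}
read 0: {s1, s2}
read 0: {s1, s4, s5}
read 1: {s1, s2, s4}
read 0: {s1, s3, s4, s5}
read 1: {s1, s2, s3, s4, s5}
read 0: {s1, s2, s3, s4, s5}
Reachable ∩ accepting = {s1} — nonempty.

accepted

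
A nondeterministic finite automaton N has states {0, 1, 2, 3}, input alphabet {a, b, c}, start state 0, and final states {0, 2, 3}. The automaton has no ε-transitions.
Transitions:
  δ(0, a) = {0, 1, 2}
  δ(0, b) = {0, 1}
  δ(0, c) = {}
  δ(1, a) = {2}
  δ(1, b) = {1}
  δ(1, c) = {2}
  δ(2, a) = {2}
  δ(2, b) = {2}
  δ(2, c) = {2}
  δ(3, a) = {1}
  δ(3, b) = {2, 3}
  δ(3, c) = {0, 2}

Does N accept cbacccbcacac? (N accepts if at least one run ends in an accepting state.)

Start: {0}
read c: {}
The reachable set is empty and stays empty for the remaining 11 symbols.
Reachable ∩ accepting = {} — empty.

rejected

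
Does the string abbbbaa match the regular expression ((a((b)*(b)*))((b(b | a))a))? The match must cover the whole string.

yes

Split as abbb·baa: (a((b)*(b)*)) matches abbb and ((b(b|a))a) matches baa.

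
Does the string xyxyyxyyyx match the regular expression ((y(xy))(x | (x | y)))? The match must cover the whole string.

no

No split of xyxyyxyyyx into u·v has (y(xy)) matching u and (x|(x|y)) matching v.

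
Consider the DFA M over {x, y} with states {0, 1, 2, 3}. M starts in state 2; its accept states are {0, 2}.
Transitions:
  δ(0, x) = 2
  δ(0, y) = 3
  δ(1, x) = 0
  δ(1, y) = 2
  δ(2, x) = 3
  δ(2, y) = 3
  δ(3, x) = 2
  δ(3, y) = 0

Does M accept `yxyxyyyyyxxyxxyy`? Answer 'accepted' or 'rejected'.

2 --y--> 3
3 --x--> 2
2 --y--> 3
3 --x--> 2
2 --y--> 3
3 --y--> 0
0 --y--> 3
3 --y--> 0
0 --y--> 3
3 --x--> 2
2 --x--> 3
3 --y--> 0
0 --x--> 2
2 --x--> 3
3 --y--> 0
0 --y--> 3
End in state 3, which is not an accepting state.

rejected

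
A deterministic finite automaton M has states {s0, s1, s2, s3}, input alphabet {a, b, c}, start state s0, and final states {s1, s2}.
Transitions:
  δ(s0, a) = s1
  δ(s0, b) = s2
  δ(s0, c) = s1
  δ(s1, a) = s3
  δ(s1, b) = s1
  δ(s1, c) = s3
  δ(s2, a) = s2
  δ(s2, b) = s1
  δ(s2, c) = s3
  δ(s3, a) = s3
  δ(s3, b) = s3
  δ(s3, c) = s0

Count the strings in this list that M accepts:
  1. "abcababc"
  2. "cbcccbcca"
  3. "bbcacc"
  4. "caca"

"abcababc": rejected
"cbcccbcca": accepted
"bbcacc": accepted
"caca": accepted

3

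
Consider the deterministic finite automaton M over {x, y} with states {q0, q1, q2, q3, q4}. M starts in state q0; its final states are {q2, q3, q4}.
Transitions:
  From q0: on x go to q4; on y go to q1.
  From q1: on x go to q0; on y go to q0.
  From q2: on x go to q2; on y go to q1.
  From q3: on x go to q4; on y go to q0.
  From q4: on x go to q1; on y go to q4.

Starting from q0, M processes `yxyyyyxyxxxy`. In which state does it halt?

q4

q0 --y--> q1
q1 --x--> q0
q0 --y--> q1
q1 --y--> q0
q0 --y--> q1
q1 --y--> q0
q0 --x--> q4
q4 --y--> q4
q4 --x--> q1
q1 --x--> q0
q0 --x--> q4
q4 --y--> q4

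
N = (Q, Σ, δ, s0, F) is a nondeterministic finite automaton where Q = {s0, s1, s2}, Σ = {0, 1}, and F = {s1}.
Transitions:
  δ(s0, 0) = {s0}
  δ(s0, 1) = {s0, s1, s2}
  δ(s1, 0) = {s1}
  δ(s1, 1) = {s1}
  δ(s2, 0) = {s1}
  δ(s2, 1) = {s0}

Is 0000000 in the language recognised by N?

rejected

Start: {s0}
read 0: {s0}
read 0: {s0}
read 0: {s0}
read 0: {s0}
read 0: {s0}
read 0: {s0}
read 0: {s0}
Reachable ∩ accepting = {} — empty.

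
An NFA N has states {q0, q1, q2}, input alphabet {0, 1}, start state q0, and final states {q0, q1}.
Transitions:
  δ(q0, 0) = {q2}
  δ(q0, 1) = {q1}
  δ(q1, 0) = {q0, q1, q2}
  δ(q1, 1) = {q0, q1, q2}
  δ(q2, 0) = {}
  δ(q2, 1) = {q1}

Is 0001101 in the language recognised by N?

rejected

Start: {q0}
read 0: {q2}
read 0: {}
The reachable set is empty and stays empty for the remaining 5 symbols.
Reachable ∩ accepting = {} — empty.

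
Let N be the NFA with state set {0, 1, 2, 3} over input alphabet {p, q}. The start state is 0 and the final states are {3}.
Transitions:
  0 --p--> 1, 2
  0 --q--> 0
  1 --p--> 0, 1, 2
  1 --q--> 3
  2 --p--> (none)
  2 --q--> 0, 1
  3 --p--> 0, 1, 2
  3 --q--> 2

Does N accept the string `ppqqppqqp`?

Start: {0}
read p: {1, 2}
read p: {0, 1, 2}
read q: {0, 1, 3}
read q: {0, 2, 3}
read p: {0, 1, 2}
read p: {0, 1, 2}
read q: {0, 1, 3}
read q: {0, 2, 3}
read p: {0, 1, 2}
Reachable ∩ accepting = {} — empty.

rejected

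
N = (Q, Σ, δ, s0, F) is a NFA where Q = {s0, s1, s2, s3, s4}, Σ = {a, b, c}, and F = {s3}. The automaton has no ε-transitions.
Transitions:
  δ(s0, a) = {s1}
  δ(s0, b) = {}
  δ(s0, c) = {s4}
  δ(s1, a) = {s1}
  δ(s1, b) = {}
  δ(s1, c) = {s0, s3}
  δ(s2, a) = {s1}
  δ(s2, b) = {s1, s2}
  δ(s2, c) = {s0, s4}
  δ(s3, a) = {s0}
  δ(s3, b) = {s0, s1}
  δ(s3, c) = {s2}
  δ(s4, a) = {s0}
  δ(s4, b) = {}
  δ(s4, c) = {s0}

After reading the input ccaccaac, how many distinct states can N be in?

2

Start: {s0}
read c: {s4}
read c: {s0}
read a: {s1}
read c: {s0, s3}
read c: {s2, s4}
read a: {s0, s1}
read a: {s1}
read c: {s0, s3}
Final reachable set {s0, s3} has 2 states.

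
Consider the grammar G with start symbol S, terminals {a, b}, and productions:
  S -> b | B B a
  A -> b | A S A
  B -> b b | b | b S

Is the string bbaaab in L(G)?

no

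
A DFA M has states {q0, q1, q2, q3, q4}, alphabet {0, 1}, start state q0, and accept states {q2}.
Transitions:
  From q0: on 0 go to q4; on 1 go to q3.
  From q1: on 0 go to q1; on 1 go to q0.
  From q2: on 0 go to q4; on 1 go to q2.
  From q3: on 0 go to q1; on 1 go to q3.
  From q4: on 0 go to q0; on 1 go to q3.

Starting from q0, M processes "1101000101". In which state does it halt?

q0 --1--> q3
q3 --1--> q3
q3 --0--> q1
q1 --1--> q0
q0 --0--> q4
q4 --0--> q0
q0 --0--> q4
q4 --1--> q3
q3 --0--> q1
q1 --1--> q0

q0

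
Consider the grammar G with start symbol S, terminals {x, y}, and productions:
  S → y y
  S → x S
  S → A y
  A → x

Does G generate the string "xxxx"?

no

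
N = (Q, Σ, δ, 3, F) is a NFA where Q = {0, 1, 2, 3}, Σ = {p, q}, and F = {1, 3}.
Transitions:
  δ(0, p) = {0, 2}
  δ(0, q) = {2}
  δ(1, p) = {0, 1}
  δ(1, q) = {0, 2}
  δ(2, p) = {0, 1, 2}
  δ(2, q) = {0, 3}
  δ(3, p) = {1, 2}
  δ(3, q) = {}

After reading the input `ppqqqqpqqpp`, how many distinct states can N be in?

3

Start: {3}
read p: {1, 2}
read p: {0, 1, 2}
read q: {0, 2, 3}
read q: {0, 2, 3}
read q: {0, 2, 3}
read q: {0, 2, 3}
read p: {0, 1, 2}
read q: {0, 2, 3}
read q: {0, 2, 3}
read p: {0, 1, 2}
read p: {0, 1, 2}
Final reachable set {0, 1, 2} has 3 states.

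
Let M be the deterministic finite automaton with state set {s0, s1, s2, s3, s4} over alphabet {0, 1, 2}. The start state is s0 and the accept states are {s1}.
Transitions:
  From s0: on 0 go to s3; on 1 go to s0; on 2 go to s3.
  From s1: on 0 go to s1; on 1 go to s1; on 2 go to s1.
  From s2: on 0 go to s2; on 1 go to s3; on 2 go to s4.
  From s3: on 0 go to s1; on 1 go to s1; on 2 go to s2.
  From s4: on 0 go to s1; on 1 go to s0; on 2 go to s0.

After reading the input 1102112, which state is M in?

s0 --1--> s0
s0 --1--> s0
s0 --0--> s3
s3 --2--> s2
s2 --1--> s3
s3 --1--> s1
s1 --2--> s1

s1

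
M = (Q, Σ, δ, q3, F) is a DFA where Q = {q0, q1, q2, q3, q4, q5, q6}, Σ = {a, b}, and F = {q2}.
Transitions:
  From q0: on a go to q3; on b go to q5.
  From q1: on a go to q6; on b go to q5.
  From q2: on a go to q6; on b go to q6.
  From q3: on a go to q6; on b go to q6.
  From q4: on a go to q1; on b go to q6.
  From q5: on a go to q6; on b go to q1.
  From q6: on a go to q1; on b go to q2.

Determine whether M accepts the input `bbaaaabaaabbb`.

q3 --b--> q6
q6 --b--> q2
q2 --a--> q6
q6 --a--> q1
q1 --a--> q6
q6 --a--> q1
q1 --b--> q5
q5 --a--> q6
q6 --a--> q1
q1 --a--> q6
q6 --b--> q2
q2 --b--> q6
q6 --b--> q2
End in state q2, which is an accepting state.

accepted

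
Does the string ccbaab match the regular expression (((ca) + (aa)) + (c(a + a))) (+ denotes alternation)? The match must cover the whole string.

no

Neither ((ca)+(aa)) nor (c(a+a)) matches ccbaab.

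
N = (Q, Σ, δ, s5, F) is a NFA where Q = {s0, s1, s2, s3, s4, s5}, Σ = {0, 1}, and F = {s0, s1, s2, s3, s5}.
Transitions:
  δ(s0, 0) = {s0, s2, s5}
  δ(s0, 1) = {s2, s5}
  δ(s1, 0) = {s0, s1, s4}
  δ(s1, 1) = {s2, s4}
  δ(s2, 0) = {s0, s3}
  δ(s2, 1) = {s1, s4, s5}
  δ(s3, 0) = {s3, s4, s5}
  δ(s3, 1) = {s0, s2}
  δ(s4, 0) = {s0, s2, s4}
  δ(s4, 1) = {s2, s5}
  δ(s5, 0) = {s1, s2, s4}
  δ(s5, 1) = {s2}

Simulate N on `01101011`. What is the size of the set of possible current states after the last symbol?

Start: {s5}
read 0: {s1, s2, s4}
read 1: {s1, s2, s4, s5}
read 1: {s1, s2, s4, s5}
read 0: {s0, s1, s2, s3, s4}
read 1: {s0, s1, s2, s4, s5}
read 0: {s0, s1, s2, s3, s4, s5}
read 1: {s0, s1, s2, s4, s5}
read 1: {s1, s2, s4, s5}
Final reachable set {s1, s2, s4, s5} has 4 states.

4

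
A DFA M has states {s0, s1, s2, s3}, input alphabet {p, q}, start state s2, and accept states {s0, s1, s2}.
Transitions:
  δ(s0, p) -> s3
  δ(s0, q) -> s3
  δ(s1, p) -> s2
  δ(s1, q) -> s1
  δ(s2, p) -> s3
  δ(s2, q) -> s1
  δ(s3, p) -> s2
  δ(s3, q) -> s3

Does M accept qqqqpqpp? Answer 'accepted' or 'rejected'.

s2 --q--> s1
s1 --q--> s1
s1 --q--> s1
s1 --q--> s1
s1 --p--> s2
s2 --q--> s1
s1 --p--> s2
s2 --p--> s3
End in state s3, which is not an accepting state.

rejected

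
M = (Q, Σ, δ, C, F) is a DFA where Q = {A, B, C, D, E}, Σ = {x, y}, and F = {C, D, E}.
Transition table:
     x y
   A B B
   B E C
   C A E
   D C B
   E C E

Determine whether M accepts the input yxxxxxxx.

C --y--> E
E --x--> C
C --x--> A
A --x--> B
B --x--> E
E --x--> C
C --x--> A
A --x--> B
End in state B, which is not an accepting state.

rejected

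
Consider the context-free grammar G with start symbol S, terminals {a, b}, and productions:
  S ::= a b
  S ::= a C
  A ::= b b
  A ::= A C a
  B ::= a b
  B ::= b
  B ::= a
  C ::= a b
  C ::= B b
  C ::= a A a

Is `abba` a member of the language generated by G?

no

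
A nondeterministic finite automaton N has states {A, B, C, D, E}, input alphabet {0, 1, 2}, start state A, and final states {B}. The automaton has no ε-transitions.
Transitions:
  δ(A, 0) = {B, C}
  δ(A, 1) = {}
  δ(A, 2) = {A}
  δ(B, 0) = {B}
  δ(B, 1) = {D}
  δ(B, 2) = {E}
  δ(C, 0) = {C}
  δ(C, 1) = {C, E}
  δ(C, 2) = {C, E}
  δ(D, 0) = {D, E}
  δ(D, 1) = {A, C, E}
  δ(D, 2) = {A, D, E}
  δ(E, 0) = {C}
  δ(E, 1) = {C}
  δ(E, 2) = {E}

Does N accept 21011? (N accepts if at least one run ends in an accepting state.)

rejected

Start: {A}
read 2: {A}
read 1: {}
The reachable set is empty and stays empty for the remaining 3 symbols.
Reachable ∩ accepting = {} — empty.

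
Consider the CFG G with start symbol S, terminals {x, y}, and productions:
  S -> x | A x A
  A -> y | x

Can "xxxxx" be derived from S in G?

no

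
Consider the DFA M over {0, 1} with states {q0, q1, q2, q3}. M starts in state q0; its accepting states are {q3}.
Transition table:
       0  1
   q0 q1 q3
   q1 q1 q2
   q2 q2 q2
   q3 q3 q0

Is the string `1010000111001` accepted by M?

q0 --1--> q3
q3 --0--> q3
q3 --1--> q0
q0 --0--> q1
q1 --0--> q1
q1 --0--> q1
q1 --0--> q1
q1 --1--> q2
q2 --1--> q2
q2 --1--> q2
q2 --0--> q2
q2 --0--> q2
q2 --1--> q2
End in state q2, which is not an accepting state.

rejected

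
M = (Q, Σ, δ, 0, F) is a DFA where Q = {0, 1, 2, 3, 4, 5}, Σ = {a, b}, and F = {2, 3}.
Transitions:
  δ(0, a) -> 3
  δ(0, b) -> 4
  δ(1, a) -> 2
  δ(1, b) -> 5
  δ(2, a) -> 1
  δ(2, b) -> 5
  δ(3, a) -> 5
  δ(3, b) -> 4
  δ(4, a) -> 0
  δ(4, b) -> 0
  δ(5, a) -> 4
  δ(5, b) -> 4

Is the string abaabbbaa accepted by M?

accepted

0 --a--> 3
3 --b--> 4
4 --a--> 0
0 --a--> 3
3 --b--> 4
4 --b--> 0
0 --b--> 4
4 --a--> 0
0 --a--> 3
End in state 3, which is an accepting state.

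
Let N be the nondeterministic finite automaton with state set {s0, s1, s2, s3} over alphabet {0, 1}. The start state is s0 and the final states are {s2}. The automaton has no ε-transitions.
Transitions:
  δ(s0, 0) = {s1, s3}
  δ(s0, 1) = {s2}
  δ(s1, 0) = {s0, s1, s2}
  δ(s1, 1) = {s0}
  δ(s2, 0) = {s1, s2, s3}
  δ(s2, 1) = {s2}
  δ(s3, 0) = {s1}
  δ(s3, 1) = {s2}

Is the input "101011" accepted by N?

Start: {s0}
read 1: {s2}
read 0: {s1, s2, s3}
read 1: {s0, s2}
read 0: {s1, s2, s3}
read 1: {s0, s2}
read 1: {s2}
Reachable ∩ accepting = {s2} — nonempty.

accepted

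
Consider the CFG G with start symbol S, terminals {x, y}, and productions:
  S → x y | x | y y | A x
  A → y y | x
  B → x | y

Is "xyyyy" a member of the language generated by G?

no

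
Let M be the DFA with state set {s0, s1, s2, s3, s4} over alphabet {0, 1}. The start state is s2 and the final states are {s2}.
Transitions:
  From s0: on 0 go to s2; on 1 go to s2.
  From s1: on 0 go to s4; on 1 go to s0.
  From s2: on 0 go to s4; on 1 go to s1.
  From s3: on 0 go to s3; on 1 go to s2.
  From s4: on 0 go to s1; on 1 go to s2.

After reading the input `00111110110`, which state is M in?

s4

s2 --0--> s4
s4 --0--> s1
s1 --1--> s0
s0 --1--> s2
s2 --1--> s1
s1 --1--> s0
s0 --1--> s2
s2 --0--> s4
s4 --1--> s2
s2 --1--> s1
s1 --0--> s4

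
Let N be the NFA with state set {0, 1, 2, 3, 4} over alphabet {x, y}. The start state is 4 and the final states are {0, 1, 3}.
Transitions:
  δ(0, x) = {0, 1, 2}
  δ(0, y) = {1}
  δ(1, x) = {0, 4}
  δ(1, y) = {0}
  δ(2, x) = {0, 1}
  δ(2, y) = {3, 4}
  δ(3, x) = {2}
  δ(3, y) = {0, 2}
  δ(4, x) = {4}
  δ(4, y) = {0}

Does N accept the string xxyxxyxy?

Start: {4}
read x: {4}
read x: {4}
read y: {0}
read x: {0, 1, 2}
read x: {0, 1, 2, 4}
read y: {0, 1, 3, 4}
read x: {0, 1, 2, 4}
read y: {0, 1, 3, 4}
Reachable ∩ accepting = {0, 1, 3} — nonempty.

accepted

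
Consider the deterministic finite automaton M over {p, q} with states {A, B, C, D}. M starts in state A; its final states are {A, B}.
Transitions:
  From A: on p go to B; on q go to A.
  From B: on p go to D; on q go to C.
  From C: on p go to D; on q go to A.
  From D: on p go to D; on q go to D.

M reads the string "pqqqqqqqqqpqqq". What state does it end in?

A

A --p--> B
B --q--> C
C --q--> A
A --q--> A
A --q--> A
A --q--> A
A --q--> A
A --q--> A
A --q--> A
A --q--> A
A --p--> B
B --q--> C
C --q--> A
A --q--> A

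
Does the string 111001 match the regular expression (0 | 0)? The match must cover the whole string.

Neither 0 nor 0 matches 111001.

no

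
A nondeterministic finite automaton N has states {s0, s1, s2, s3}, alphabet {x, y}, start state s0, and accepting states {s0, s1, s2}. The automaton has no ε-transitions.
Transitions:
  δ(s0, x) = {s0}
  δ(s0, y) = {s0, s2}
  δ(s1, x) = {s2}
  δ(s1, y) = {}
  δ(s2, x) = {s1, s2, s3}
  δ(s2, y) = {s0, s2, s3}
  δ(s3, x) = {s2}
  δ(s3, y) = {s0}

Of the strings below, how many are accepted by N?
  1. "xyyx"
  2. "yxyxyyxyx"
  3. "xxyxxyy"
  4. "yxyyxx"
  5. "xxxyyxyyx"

"xyyx": accepted
"yxyxyyxyx": accepted
"xxyxxyy": accepted
"yxyyxx": accepted
"xxxyyxyyx": accepted

5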